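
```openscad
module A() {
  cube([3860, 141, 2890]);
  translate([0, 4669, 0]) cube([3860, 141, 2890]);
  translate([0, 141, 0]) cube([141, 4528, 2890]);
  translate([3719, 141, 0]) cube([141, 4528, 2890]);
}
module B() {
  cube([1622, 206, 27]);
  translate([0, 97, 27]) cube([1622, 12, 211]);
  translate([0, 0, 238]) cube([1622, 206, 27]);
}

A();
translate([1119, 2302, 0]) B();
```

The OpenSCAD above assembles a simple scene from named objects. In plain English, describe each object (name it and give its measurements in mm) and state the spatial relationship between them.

A is a box-shaped house frame (walls only): outside footprint 3860×4810 mm, wall height 2890 mm, wall thickness 141 mm. The two y-facing walls run the full x-width; the two x-facing walls fit between the inner faces of the y-facing walls.

B is an I-beam lying along x, 1622 mm long. Overall section height 265 mm. Two flanges 206 mm wide (y) and 27 mm thick, one on the floor and one at the top; a web 12 mm thick runs between them, centred on the flange width.

The I-beam sits inside the house frame, centred.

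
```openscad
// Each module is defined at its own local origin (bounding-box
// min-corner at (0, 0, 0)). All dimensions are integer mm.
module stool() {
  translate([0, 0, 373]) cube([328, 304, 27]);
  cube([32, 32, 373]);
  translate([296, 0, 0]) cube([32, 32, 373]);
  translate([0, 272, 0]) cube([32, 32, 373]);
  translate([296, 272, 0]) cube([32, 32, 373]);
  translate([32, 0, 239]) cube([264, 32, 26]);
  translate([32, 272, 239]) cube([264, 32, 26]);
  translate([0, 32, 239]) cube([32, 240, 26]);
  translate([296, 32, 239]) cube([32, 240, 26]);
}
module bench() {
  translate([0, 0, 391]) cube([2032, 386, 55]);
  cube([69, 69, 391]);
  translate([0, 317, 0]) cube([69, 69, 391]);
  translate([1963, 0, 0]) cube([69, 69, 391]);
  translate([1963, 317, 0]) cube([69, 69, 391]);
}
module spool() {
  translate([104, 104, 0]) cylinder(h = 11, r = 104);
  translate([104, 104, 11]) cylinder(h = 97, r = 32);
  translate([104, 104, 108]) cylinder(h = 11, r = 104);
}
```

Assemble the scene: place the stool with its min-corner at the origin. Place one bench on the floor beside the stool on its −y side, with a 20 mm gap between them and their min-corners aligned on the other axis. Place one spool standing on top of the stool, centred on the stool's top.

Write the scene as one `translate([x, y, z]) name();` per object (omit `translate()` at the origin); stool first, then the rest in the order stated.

stool();
translate([0, -406, 0]) bench();
translate([60, 48, 400]) spool();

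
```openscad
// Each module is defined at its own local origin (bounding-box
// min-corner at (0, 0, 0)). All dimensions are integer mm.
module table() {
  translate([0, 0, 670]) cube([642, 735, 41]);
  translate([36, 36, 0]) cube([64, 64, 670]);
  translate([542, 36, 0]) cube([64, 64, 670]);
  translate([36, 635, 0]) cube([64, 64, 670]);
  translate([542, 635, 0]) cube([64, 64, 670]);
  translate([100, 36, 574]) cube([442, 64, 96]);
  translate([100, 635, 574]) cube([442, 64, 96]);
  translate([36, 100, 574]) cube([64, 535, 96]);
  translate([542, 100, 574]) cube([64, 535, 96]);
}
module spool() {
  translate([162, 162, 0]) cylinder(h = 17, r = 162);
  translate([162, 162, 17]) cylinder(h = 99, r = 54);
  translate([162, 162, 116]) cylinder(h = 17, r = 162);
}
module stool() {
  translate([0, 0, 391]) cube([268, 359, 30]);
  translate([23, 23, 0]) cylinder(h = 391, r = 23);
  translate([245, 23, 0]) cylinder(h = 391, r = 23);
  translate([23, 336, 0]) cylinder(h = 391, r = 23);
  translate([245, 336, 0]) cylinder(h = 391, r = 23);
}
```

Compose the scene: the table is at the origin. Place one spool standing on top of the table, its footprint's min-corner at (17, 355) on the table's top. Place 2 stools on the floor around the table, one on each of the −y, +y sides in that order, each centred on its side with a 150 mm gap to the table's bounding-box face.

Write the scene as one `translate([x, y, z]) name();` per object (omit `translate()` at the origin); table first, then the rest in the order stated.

table();
translate([17, 355, 711]) spool();
translate([187, -509, 0]) stool();
translate([187, 885, 0]) stool();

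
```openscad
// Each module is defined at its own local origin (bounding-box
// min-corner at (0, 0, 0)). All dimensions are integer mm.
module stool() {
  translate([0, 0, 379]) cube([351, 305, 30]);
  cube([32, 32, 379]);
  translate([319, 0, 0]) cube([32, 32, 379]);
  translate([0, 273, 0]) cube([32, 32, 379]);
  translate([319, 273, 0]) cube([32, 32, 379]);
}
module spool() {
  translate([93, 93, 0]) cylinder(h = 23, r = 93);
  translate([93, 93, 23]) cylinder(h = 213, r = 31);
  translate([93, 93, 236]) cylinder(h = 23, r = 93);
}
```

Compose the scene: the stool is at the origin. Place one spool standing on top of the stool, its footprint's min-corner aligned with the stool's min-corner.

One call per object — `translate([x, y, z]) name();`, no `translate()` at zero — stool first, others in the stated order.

stool();
translate([0, 0, 409]) spool();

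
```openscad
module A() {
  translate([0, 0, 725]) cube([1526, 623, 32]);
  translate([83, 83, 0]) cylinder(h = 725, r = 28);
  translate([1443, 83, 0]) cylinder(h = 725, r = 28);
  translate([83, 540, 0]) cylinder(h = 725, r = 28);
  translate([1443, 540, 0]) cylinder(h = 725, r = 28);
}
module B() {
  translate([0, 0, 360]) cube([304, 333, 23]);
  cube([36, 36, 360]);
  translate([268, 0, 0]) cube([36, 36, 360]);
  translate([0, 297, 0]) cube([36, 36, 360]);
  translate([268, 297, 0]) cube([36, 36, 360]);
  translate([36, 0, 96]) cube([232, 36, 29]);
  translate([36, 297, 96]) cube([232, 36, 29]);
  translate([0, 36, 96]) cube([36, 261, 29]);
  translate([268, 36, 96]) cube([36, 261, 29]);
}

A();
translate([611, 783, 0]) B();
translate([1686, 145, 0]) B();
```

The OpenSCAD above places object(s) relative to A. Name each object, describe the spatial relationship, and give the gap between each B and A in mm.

Each stool's nearest face is 160 mm from the table's bounding box.

A is a table. B is a stool. Two stools sit around the table at the +y, +x sides. The gap between each stool and the table is 160 mm.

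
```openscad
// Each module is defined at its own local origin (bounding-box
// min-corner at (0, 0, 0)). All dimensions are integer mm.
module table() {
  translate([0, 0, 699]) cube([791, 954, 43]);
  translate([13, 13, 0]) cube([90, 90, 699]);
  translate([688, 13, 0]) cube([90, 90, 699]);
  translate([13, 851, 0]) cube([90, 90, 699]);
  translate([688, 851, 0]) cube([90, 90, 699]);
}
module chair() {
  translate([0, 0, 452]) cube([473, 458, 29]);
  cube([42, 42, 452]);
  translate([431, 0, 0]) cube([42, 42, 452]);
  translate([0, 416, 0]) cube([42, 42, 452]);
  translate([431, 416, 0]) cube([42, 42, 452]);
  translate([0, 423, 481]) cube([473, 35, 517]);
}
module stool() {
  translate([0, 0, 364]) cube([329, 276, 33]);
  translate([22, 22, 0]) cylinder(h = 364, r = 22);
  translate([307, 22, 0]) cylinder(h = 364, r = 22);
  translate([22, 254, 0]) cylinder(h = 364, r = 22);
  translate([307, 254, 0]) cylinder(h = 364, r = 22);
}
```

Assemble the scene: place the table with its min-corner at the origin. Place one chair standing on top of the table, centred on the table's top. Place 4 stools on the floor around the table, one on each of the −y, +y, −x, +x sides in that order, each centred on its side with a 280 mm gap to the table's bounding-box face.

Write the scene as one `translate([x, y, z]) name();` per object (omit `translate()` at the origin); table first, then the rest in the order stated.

table();
translate([159, 248, 742]) chair();
translate([231, -556, 0]) stool();
translate([231, 1234, 0]) stool();
translate([-609, 339, 0]) stool();
translate([1071, 339, 0]) stool();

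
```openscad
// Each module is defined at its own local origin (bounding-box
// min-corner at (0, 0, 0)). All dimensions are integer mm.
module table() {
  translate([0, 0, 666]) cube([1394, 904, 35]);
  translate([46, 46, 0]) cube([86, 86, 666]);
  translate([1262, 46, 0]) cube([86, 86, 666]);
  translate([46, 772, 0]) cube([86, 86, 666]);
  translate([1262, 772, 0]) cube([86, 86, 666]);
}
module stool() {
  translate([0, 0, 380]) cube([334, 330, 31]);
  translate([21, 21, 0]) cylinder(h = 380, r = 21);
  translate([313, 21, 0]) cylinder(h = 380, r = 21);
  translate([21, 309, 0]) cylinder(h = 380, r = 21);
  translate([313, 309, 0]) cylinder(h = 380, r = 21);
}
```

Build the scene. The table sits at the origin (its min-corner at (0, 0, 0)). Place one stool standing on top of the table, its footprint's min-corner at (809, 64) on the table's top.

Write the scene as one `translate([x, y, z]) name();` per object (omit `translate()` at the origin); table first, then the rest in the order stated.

table();
translate([809, 64, 701]) stool();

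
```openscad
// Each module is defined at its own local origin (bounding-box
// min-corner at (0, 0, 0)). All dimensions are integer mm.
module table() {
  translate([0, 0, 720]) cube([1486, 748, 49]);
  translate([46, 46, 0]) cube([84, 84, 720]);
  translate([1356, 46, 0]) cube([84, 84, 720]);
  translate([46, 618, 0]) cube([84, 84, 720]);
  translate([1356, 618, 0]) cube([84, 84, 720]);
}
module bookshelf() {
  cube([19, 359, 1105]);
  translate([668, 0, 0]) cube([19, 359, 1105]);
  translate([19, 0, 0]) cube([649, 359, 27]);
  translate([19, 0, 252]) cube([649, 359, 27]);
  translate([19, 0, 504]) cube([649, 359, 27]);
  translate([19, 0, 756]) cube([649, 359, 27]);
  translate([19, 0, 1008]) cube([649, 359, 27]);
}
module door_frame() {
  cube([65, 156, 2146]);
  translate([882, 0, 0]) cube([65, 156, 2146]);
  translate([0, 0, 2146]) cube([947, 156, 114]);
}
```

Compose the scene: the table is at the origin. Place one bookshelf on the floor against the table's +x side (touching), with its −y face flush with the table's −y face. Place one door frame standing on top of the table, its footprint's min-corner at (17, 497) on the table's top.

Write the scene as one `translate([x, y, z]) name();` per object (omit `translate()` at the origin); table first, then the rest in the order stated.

table();
translate([1486, 0, 0]) bookshelf();
translate([17, 497, 769]) door_frame();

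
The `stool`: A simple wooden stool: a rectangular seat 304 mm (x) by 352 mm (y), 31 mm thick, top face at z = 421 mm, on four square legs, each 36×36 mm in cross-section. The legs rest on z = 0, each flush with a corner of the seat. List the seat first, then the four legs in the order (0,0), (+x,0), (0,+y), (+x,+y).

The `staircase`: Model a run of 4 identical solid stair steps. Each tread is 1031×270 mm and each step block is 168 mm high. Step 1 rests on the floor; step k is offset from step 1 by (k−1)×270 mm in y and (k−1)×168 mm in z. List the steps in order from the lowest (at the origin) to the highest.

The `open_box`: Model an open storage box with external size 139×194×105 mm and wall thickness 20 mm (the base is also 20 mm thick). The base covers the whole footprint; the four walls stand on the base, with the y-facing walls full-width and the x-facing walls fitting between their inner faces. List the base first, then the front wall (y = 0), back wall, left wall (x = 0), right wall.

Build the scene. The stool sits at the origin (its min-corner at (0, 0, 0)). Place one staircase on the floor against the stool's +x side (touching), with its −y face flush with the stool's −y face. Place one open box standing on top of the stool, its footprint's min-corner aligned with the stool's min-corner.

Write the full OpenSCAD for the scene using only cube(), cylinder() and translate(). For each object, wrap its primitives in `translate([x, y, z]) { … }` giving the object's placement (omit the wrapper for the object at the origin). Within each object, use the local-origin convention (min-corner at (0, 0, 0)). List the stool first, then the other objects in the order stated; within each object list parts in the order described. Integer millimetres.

translate([0, 0, 390]) cube([304, 352, 31]);
cube([36, 36, 390]);
translate([268, 0, 0]) cube([36, 36, 390]);
translate([0, 316, 0]) cube([36, 36, 390]);
translate([268, 316, 0]) cube([36, 36, 390]);
translate([304, 0, 0]) {
  cube([1031, 270, 168]);
  translate([0, 270, 168]) cube([1031, 270, 168]);
  translate([0, 540, 336]) cube([1031, 270, 168]);
  translate([0, 810, 504]) cube([1031, 270, 168]);
}
translate([0, 0, 421]) {
  cube([139, 194, 20]);
  translate([0, 0, 20]) cube([139, 20, 85]);
  translate([0, 174, 20]) cube([139, 20, 85]);
  translate([0, 20, 20]) cube([20, 154, 85]);
  translate([119, 20, 20]) cube([20, 154, 85]);
}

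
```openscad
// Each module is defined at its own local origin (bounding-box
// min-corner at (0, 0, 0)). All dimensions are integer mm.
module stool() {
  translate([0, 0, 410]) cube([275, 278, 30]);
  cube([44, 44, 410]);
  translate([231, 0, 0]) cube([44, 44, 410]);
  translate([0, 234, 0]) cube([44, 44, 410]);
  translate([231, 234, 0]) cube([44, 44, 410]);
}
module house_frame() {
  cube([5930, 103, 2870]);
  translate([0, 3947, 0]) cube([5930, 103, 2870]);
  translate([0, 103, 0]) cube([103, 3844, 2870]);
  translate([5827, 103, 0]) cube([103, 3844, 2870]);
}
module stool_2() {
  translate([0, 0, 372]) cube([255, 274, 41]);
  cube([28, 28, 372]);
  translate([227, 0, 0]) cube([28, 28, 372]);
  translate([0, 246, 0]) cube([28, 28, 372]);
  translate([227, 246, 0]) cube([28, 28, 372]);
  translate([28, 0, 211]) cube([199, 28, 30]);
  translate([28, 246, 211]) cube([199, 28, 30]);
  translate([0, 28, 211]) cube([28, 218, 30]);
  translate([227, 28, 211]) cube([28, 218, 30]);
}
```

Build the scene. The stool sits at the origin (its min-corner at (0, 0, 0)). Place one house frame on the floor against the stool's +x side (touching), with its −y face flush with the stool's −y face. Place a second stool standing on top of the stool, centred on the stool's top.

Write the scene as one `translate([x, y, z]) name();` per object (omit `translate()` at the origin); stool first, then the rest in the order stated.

stool();
translate([275, 0, 0]) house_frame();
translate([10, 2, 440]) stool_2();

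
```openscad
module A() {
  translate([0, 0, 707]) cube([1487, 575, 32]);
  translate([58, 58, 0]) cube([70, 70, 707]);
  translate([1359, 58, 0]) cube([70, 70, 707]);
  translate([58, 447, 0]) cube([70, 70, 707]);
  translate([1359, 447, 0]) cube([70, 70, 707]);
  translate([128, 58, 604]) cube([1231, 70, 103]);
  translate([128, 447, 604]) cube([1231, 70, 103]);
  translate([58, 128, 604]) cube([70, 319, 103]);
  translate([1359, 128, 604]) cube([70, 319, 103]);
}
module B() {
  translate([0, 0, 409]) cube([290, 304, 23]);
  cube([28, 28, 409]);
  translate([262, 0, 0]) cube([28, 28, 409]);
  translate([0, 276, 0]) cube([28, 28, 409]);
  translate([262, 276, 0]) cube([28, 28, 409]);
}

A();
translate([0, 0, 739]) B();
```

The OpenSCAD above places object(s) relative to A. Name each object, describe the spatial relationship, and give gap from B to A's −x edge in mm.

A is a table. B is a stool. The stool is on top of the table. The gap from the stool to the table's −x edge is 0 mm.

The stool's min-x is at 0; the table's min-x is 0; gap = 0 mm.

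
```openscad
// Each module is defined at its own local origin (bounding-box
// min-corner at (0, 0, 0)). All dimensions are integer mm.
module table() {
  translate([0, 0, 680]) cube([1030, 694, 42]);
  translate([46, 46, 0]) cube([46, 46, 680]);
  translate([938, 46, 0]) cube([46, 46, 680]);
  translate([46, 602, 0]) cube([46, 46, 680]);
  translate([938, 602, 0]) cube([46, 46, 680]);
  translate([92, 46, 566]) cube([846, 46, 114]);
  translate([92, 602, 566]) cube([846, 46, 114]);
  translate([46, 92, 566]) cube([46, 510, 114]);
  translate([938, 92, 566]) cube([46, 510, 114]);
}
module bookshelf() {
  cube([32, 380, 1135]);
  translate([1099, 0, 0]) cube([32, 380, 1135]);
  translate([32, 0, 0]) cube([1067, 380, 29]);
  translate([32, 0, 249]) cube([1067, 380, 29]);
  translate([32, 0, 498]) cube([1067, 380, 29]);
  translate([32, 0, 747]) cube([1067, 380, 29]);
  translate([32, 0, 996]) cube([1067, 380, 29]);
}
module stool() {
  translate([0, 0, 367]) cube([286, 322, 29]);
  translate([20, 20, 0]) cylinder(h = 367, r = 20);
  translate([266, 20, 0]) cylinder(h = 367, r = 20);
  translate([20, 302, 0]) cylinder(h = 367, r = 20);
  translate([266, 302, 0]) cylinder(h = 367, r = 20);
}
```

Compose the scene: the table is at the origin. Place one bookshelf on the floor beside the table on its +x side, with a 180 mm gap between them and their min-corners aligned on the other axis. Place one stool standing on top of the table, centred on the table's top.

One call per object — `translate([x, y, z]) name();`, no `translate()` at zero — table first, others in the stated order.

table();
translate([1210, 0, 0]) bookshelf();
translate([372, 186, 722]) stool();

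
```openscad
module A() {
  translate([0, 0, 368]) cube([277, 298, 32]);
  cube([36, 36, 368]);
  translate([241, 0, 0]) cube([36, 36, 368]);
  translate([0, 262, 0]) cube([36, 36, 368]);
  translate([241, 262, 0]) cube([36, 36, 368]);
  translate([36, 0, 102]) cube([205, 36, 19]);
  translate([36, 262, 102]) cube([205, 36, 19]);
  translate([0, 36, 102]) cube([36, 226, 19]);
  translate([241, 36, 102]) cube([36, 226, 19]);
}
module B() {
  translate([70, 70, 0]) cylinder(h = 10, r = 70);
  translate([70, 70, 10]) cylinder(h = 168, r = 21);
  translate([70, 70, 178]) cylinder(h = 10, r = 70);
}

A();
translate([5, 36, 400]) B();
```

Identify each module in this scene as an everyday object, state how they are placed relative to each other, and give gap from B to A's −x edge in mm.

The spool's min-x is at 5; the stool's min-x is 0; gap = 5 mm.

A is a stool. B is a spool. The spool is on top of the stool. The gap from the spool to the stool's −x edge is 5 mm.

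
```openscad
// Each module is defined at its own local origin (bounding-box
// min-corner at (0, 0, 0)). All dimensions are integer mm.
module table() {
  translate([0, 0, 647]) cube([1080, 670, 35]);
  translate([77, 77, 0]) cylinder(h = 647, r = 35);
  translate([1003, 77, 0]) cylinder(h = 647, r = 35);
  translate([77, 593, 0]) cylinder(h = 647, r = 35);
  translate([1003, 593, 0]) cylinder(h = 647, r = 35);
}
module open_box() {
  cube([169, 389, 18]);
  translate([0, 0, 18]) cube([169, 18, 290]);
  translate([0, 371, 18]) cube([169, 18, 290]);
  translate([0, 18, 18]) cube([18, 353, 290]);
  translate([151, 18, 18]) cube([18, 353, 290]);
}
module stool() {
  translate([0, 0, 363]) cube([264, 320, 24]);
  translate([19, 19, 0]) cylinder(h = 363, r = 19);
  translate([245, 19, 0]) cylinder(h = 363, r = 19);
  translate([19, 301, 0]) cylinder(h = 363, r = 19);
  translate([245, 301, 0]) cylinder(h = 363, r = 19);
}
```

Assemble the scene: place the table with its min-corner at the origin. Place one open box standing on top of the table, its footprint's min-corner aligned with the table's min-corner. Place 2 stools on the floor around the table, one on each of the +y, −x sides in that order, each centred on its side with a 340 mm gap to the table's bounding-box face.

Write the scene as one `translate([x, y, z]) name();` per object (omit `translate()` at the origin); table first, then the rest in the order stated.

table();
translate([0, 0, 682]) open_box();
translate([408, 1010, 0]) stool();
translate([-604, 175, 0]) stool();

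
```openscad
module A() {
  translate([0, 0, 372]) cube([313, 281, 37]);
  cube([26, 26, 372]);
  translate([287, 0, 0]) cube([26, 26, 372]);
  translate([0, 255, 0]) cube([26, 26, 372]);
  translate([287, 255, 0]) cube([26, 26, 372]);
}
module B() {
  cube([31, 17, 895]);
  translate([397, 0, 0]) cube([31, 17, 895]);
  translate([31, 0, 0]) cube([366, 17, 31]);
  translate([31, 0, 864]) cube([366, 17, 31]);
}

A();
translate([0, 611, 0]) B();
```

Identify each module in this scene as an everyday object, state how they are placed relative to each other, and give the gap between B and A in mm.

A is a stool. B is a picture frame. The picture frame is on the floor beside the stool on its +y side. The gap between the picture frame and the stool is 330 mm.

The picture frame's nearest face is 330 mm from the stool's +y face.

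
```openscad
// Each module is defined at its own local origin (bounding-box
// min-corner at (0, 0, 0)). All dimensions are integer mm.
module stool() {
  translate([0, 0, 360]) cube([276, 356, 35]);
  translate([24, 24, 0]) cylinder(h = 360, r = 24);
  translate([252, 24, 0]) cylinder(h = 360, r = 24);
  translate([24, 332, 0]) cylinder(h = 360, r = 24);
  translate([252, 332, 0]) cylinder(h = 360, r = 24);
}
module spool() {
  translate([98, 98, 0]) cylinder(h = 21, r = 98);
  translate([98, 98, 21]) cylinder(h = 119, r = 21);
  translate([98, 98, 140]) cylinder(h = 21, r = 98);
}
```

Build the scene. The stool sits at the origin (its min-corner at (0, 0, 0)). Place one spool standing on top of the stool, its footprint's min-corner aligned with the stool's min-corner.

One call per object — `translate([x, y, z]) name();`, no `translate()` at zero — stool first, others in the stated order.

stool();
translate([0, 0, 395]) spool();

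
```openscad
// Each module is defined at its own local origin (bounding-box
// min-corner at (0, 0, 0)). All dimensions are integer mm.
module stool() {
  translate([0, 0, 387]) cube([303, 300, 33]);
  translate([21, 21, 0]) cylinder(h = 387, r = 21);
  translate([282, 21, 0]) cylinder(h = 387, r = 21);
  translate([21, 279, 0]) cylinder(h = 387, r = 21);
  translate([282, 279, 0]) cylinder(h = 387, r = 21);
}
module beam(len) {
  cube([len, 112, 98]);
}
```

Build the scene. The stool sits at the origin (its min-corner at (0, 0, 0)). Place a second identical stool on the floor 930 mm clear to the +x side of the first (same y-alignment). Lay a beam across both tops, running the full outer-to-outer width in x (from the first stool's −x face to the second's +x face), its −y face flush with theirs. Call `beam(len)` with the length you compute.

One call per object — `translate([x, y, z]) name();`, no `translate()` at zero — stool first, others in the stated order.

stool();
translate([1233, 0, 0]) stool();
translate([0, 0, 420]) beam(1536);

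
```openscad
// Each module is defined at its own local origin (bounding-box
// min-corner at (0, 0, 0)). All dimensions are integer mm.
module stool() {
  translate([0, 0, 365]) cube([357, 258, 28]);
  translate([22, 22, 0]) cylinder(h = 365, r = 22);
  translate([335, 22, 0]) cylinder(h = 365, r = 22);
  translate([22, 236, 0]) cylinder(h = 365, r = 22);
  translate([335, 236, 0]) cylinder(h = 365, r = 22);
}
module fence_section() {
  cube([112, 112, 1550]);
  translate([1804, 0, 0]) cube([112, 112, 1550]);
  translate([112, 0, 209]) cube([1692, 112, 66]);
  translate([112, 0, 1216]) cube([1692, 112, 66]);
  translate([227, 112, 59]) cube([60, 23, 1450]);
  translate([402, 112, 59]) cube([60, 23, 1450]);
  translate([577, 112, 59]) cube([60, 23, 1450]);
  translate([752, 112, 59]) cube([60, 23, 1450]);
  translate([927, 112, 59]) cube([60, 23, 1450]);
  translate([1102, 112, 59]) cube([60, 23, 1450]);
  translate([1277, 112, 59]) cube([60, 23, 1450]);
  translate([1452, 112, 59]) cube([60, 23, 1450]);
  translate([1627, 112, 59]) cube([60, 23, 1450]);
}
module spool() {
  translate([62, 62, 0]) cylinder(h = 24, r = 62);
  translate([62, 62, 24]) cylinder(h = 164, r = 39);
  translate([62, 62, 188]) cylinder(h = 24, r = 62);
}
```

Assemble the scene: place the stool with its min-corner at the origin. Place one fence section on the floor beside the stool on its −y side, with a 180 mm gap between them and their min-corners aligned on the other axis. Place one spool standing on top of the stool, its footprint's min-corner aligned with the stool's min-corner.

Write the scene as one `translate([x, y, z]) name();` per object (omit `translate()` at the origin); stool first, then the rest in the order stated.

stool();
translate([0, -315, 0]) fence_section();
translate([0, 0, 393]) spool();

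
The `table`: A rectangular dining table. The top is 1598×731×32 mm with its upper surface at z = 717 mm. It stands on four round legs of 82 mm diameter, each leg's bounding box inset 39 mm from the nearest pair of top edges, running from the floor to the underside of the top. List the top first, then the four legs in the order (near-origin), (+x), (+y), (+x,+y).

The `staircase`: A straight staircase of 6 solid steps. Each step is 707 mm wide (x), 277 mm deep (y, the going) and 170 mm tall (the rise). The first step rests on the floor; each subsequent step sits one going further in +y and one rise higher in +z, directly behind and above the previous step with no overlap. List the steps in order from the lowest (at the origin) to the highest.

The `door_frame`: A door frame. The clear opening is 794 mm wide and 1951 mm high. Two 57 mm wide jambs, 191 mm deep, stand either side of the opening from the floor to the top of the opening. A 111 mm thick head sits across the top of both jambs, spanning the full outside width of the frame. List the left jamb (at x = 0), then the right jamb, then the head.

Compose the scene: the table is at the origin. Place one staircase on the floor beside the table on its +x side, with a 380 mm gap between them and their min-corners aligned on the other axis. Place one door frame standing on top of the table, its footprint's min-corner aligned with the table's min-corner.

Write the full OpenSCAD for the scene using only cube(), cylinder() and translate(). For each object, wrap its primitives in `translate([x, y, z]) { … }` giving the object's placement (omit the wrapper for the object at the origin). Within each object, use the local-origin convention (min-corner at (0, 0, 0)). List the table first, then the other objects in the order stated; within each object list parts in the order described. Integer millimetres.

translate([0, 0, 685]) cube([1598, 731, 32]);
translate([80, 80, 0]) cylinder(h = 685, r = 41);
translate([1518, 80, 0]) cylinder(h = 685, r = 41);
translate([80, 651, 0]) cylinder(h = 685, r = 41);
translate([1518, 651, 0]) cylinder(h = 685, r = 41);
translate([1978, 0, 0]) {
  cube([707, 277, 170]);
  translate([0, 277, 170]) cube([707, 277, 170]);
  translate([0, 554, 340]) cube([707, 277, 170]);
  translate([0, 831, 510]) cube([707, 277, 170]);
  translate([0, 1108, 680]) cube([707, 277, 170]);
  translate([0, 1385, 850]) cube([707, 277, 170]);
}
translate([0, 0, 717]) {
  cube([57, 191, 1951]);
  translate([851, 0, 0]) cube([57, 191, 1951]);
  translate([0, 0, 1951]) cube([908, 191, 111]);
}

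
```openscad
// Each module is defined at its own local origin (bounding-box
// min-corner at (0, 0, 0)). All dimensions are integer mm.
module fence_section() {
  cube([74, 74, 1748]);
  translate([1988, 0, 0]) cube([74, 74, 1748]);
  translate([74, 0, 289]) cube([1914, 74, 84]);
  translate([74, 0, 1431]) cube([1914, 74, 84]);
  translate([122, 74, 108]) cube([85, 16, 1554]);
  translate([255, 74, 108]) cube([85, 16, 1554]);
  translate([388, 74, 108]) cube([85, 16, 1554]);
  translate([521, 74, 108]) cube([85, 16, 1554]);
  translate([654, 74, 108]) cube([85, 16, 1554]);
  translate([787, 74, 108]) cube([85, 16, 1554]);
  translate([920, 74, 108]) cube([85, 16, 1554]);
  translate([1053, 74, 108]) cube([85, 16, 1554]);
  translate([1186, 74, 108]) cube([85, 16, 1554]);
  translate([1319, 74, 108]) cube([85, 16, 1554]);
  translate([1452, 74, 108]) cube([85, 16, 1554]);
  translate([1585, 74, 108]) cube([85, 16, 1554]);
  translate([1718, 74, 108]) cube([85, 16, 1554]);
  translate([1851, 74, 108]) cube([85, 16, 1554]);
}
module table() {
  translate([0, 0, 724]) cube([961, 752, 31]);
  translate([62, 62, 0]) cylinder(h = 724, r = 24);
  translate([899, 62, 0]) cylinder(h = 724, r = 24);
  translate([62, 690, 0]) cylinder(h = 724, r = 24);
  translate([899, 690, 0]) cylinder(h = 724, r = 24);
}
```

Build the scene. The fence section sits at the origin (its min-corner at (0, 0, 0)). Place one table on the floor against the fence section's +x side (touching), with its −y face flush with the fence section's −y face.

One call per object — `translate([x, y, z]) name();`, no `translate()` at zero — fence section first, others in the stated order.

fence_section();
translate([2062, 0, 0]) table();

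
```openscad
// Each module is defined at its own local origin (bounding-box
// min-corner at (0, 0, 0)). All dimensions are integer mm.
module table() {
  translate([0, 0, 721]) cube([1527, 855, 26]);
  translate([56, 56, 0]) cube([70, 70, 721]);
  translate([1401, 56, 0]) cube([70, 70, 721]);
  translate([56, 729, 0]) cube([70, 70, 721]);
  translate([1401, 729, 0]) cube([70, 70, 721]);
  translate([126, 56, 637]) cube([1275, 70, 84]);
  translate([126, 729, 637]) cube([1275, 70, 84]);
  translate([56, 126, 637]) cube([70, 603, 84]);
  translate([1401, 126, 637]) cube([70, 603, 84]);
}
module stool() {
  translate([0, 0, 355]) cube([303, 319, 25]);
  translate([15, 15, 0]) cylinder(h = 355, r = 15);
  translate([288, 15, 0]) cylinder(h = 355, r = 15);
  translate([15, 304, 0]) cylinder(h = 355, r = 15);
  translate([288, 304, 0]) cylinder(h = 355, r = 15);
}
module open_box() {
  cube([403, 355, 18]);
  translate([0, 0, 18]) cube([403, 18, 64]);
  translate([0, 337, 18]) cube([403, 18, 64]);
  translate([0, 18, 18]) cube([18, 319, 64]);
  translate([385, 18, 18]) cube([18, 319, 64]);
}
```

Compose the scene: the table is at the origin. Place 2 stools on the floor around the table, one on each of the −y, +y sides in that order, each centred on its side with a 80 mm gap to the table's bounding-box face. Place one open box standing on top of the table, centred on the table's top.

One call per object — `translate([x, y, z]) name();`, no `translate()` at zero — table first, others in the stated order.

table();
translate([612, -399, 0]) stool();
translate([612, 935, 0]) stool();
translate([562, 250, 747]) open_box();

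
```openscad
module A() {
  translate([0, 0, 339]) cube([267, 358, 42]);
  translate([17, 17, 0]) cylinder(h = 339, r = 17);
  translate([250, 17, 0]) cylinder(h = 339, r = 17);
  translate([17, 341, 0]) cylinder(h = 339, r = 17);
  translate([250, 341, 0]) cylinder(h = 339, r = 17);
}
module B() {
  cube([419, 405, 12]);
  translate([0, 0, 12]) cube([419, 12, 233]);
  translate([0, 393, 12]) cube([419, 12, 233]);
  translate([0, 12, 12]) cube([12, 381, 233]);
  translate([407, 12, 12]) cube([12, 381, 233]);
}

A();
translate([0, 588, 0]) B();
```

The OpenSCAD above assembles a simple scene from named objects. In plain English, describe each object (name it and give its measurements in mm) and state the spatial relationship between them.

A is a simple wooden stool: a rectangular seat 267 mm (x) by 358 mm (y), 42 mm thick, top face at z = 381 mm, on four round legs, each 34 mm in diameter. The legs rest on z = 0, each leg's axis is inset half a diameter from the nearest pair of seat edges (so the leg's bounding box is flush with the corner).

B is an open storage box with external size 419×405×245 mm and wall thickness 12 mm (the base is also 12 mm thick). The base covers the whole footprint; the four walls stand on the base, with the y-facing walls full-width and the x-facing walls fitting between their inner faces.

The open box is on the floor beside the stool on its +y side.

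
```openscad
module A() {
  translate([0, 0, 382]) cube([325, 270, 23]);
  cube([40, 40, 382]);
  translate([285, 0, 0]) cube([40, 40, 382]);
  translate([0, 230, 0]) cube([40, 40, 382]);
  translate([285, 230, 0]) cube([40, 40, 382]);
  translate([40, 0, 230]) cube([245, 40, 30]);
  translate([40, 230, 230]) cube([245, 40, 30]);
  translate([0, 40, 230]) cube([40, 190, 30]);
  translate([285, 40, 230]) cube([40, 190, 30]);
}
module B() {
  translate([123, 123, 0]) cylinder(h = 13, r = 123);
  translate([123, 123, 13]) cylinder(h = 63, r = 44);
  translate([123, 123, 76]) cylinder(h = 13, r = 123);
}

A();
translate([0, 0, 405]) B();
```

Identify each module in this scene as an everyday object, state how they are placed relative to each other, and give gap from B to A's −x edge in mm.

The spool's min-x is at 0; the stool's min-x is 0; gap = 0 mm.

A is a stool. B is a spool. The spool is on top of the stool. The gap from the spool to the stool's −x edge is 0 mm.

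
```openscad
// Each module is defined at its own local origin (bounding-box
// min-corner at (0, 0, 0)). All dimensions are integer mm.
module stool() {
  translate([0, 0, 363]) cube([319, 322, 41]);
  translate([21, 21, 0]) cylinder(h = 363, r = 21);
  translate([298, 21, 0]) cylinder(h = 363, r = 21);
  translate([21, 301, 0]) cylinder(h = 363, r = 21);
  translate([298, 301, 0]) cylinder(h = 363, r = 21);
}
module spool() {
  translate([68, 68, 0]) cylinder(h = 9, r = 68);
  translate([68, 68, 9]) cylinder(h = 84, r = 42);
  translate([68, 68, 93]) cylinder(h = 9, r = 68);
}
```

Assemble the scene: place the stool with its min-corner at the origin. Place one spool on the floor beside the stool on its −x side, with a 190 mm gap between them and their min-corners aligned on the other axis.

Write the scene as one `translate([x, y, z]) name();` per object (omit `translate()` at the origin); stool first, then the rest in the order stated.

stool();
translate([-326, 0, 0]) spool();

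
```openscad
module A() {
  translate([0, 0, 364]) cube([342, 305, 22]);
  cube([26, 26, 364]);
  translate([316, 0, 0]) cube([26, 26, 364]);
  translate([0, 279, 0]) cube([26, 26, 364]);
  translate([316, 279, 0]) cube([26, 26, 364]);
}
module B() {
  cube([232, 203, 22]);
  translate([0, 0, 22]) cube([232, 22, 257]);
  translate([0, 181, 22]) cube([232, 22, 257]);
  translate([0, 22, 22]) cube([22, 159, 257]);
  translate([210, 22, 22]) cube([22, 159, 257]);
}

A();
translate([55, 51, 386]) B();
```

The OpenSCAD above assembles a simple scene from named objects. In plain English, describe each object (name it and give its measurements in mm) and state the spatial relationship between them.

A is a four-legged stool. The seat is a 342×305×22 mm slab whose top surface is at z = 386 mm; four square legs, each 26×26 mm in cross-section, run from the floor (z = 0) to the underside of the seat, each flush with a corner of the seat.

B is an open-topped rectangular box: outside dimensions 232×203×279 mm, with a uniform wall and base thickness of 22 mm. The base is a full 232×203 slab on the floor; four walls sit on top of the base. The front and back walls (the −y and +y sides) span the full width; the two side walls fit between them.

The open box is on top of the stool, centred.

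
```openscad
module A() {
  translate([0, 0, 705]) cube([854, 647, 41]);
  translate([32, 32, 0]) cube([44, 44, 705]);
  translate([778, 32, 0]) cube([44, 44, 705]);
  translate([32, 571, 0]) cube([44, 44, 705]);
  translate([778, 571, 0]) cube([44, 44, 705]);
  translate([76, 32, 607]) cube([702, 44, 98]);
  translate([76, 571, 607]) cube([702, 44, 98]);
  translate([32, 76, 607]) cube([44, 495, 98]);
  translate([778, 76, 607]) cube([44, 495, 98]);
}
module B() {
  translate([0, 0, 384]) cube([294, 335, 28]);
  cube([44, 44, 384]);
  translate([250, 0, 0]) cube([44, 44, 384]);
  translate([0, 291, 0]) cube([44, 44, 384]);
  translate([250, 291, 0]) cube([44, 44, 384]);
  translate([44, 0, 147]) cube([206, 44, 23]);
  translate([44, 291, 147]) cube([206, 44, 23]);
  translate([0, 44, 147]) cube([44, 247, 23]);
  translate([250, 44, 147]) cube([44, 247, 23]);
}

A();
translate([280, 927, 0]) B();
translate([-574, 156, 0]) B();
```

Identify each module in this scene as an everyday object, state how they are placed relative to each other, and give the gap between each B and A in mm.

A is a table. B is a stool. Two stools sit around the table at the +y, −x sides. The gap between each stool and the table is 280 mm.

Each stool's nearest face is 280 mm from the table's bounding box.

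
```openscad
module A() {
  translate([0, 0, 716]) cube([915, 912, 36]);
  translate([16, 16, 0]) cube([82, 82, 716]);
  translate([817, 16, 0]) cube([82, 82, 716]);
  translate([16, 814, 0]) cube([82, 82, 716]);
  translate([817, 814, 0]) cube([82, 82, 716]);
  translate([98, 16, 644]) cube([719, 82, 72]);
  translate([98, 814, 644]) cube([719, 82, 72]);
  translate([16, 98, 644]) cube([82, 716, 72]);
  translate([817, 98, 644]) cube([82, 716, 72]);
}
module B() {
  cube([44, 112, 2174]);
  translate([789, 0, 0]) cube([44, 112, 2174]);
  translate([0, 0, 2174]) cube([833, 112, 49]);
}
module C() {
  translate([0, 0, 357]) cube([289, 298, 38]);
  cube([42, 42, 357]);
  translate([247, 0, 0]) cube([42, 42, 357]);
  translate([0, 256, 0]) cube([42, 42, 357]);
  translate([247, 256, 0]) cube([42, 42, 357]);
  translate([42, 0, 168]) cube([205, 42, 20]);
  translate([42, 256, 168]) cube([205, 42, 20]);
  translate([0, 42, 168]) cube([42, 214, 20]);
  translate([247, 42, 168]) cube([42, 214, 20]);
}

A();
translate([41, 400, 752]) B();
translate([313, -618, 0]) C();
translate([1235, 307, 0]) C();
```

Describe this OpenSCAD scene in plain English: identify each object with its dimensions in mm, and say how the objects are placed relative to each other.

A is a rectangular dining table. The top is 915×912×36 mm with its upper surface at z = 752 mm. It stands on four 82×82 mm square legs, each inset 16 mm from the nearest pair of top edges, running from the floor to the underside of the top. Four apron rails, 82 mm thick and 72 mm tall, run between adjacent legs with their top edges flush with the underside of the top and their outer faces flush with the legs' outer faces.

B is a rectangular door frame: two vertical jambs of 44×112 mm section, 2174 mm tall, with a clear opening 745 mm wide between their inner faces. A header 49 mm tall and 112 mm deep lies on top of the jambs and spans the full outside width.

C is a simple wooden stool: a rectangular seat 289 mm (x) by 298 mm (y), 38 mm thick, top face at z = 395 mm, on four square legs, each 42×42 mm in cross-section. The legs rest on z = 0, each flush with a corner of the seat. Four stretchers, 42 mm wide and 20 mm tall, connect adjacent legs with their undersides at z = 168 mm, each running between the inner faces of the legs it joins and aligned with the legs' outer faces on the other axis.

The door frame is on top of the table, centred. Two stools sit around the table at the −y, +x sides.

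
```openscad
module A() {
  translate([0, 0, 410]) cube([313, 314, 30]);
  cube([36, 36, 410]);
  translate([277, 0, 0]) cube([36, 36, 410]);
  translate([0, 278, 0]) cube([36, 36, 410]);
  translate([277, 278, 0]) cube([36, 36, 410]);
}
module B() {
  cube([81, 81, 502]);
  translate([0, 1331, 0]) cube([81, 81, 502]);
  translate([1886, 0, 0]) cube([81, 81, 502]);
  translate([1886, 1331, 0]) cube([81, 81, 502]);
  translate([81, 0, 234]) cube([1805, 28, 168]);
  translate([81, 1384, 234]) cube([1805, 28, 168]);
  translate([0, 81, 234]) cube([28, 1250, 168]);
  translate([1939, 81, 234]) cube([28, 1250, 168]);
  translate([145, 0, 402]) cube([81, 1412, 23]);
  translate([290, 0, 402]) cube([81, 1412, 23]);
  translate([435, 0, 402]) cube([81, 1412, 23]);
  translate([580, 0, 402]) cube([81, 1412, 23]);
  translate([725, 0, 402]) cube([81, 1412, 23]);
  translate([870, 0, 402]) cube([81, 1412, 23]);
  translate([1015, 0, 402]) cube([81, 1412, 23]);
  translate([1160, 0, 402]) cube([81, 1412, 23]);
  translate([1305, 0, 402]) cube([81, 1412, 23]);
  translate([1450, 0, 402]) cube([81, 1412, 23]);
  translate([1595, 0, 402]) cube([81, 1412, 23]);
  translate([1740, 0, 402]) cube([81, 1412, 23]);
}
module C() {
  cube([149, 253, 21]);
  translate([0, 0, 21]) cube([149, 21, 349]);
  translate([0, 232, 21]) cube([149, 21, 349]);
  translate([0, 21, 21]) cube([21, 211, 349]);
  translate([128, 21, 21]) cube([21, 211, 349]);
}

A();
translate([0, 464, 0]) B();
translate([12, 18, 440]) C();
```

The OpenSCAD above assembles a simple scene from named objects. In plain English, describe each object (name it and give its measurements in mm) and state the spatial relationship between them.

A is a four-legged stool. The seat is 313×314 mm, 30 mm thick, top at z = 440 mm. It stands on four square legs, each 36×36 mm in cross-section, from z = 0 to the seat underside, each flush with a corner of the seat.

B is a bed frame 1967 mm long (x) by 1412 mm wide (y). Four 81×81 mm corner posts, 502 mm tall, at the corners of the footprint. Four rails of 28 mm thickness and 168 mm height run between adjacent posts with their undersides at z = 234 mm, their outer faces flush with the outside of the frame (the two x-running rails run between the posts' inner faces; the two y-running rails run between the posts' inner faces). 12 slats, each 81 mm wide (x) and 23 mm thick, lie across the top of the two x-running rails, running the full 1412 mm width of the frame in y; the slats are evenly spaced along x between the inner faces of the end posts with equal gaps (rounded down to the nearest mm) at the −x end and between each pair — any rounding remainder accumulates at the +x end.

C is an open-topped rectangular box: outside dimensions 149×253×370 mm, with a uniform wall and base thickness of 21 mm. The base is a full 149×253 slab on the floor; four walls sit on top of the base. The front and back walls (the −y and +y sides) span the full width; the two side walls fit between them.

The bed frame is on the floor beside the stool on its +y side. The open box is on top of the stool.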